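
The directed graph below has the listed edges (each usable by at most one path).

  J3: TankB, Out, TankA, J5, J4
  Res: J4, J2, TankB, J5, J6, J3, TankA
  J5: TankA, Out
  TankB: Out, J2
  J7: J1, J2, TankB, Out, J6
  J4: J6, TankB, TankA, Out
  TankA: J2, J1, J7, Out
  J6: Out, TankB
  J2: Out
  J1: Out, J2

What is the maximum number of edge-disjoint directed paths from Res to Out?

7

Assign every edge capacity 1; by Menger, the answer equals the max flow.
Path Res→J5→Out (+1); total 1.
Path Res→J3→Out (+1); total 2.
Path Res→J4→Out (+1); total 3.
Path Res→TankA→Out (+1); total 4.
Path Res→J6→Out (+1); total 5.
Path Res→TankB→Out (+1); total 6.
Path Res→J2→Out (+1); total 7.
No residual Res→Out path; max flow = 7.
Certifying cut of size 7: {Res→J2, Res→J3, Res→J4, Res→J5, Res→J6, Res→TankA, Res→TankB}.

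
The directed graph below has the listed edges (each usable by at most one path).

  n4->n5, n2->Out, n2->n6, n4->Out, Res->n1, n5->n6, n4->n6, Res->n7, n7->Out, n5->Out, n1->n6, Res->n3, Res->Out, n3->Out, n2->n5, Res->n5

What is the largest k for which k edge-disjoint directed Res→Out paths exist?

4

Assign every edge capacity 1; by Menger, the answer equals the max flow.
Path Res→Out (+1); total 1.
Path Res→n3→Out (+1); total 2.
Path Res→n5→Out (+1); total 3.
Path Res→n7→Out (+1); total 4.
No residual Res→Out path; max flow = 4.
Certifying cut of size 4: {Res→Out, Res→n3, Res→n5, Res→n7}.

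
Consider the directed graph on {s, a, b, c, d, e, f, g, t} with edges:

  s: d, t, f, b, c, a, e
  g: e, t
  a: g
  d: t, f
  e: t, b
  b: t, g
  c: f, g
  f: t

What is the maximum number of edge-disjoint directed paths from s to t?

Assign every edge capacity 1; by Menger, the answer equals the max flow.
Path s→t (+1); total 1.
Path s→b→t (+1); total 2.
Path s→d→t (+1); total 3.
Path s→e→t (+1); total 4.
Path s→f→t (+1); total 5.
Path s→a→g→t (+1); total 6.
No residual s→t path; max flow = 6.
Certifying cut of size 6: {b→t, e→t, f→t, g→t, s→d, s→t}.

6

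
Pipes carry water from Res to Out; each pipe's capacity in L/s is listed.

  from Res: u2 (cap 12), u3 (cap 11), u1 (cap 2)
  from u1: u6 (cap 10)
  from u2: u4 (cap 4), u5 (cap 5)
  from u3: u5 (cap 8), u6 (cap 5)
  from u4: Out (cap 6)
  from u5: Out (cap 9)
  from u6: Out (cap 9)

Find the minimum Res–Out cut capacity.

Augment Res→u1→u6→Out: bottleneck 2, flow now 2.
Augment Res→u2→u4→Out: bottleneck 4, flow now 6.
Augment Res→u2→u5→Out: bottleneck 5, flow now 11.
Augment Res→u3→u5→Out: bottleneck 4, flow now 15.
Augment Res→u3→u6→Out: bottleneck 5, flow now 20.
No augmenting path remains; maximum flow = 20.
By max-flow min-cut, the minimum cut capacity equals the max flow.
In the residual graph, reachable from Res: {Res, u2, u3, u5}.
Min-cut edges: Res→u1 (2), u2→u4 (4), u3→u6 (5), u5→Out (9); capacity 2 + 4 + 5 + 9 = 20.

20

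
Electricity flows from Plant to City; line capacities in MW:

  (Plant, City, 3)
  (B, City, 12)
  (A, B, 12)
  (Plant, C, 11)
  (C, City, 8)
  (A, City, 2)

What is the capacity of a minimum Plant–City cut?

11

Augment Plant→City: bottleneck 3, flow now 3.
Augment Plant→C→City: bottleneck 8, flow now 11.
No augmenting path remains; maximum flow = 11.
By max-flow min-cut, the minimum cut capacity equals the max flow.
In the residual graph, reachable from Plant: {Plant, C}.
Min-cut edges: Plant→City (3), C→City (8); capacity 3 + 8 = 11.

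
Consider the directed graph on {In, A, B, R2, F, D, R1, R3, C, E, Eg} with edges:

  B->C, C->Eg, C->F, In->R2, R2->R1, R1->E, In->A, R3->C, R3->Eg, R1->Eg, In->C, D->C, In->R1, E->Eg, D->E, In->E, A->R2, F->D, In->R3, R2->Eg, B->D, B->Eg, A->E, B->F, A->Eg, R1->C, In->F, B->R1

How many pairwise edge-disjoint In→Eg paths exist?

6

Assign every edge capacity 1; by Menger, the answer equals the max flow.
Path In→A→Eg (+1); total 1.
Path In→R2→Eg (+1); total 2.
Path In→R1→Eg (+1); total 3.
Path In→R3→Eg (+1); total 4.
Path In→C→Eg (+1); total 5.
Path In→E→Eg (+1); total 6.
No residual In→Eg path; max flow = 6.
Certifying cut of size 6: {C→Eg, E→Eg, In→A, In→R1, In→R2, In→R3}.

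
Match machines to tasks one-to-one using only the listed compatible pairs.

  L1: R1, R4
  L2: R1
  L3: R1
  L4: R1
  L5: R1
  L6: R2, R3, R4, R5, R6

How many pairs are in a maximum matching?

Unit-capacity flow: source→left, listed edges, right→sink; max matching = max flow.
Augmenting path L1→R1 (+1); matched 1.
Augmenting path L6→R2 (+1); matched 2.
Augmenting path L2→R1→L1→R4 (+1); matched 3.
No augmenting path remains; maximum matching = 3.
König certificate: {L1, L6, R1} is a vertex cover of size 3 (every listed pair touches it), so no matching can be larger.

3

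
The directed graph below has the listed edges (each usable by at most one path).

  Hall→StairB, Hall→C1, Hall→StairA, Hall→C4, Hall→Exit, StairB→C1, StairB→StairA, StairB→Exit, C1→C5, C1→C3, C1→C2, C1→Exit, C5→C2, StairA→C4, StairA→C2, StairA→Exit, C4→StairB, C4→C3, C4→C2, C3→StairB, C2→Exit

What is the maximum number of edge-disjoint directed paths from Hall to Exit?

Assign every edge capacity 1; by Menger, the answer equals the max flow.
Path Hall→Exit (+1); total 1.
Path Hall→StairB→Exit (+1); total 2.
Path Hall→C1→Exit (+1); total 3.
Path Hall→StairA→Exit (+1); total 4.
Path Hall→C4→C2→Exit (+1); total 5.
No residual Hall→Exit path; max flow = 5.
Certifying cut of size 5: {Hall→C1, Hall→C4, Hall→Exit, Hall→StairA, Hall→StairB}.

5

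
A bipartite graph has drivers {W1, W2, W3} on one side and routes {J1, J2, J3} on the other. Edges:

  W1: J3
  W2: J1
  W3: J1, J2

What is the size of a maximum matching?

3

Unit-capacity flow: source→left, listed edges, right→sink; max matching = max flow.
Augmenting path W1→J3 (+1); matched 1.
Augmenting path W2→J1 (+1); matched 2.
Augmenting path W3→J2 (+1); matched 3.
No augmenting path remains; maximum matching = 3.
König certificate: {W1, W2, W3} is a vertex cover of size 3 (every listed pair touches it), so no matching can be larger.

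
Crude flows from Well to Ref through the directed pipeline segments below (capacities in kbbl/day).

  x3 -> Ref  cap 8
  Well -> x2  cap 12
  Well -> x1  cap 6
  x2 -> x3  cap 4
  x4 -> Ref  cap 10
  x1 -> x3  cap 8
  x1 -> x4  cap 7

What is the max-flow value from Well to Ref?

10

Augment Well→x1→x3→Ref: bottleneck 6, flow now 6.
Augment Well→x2→x3→Ref: bottleneck 2, flow now 8.
Augment Well→x2→x3→x1→x4→Ref: bottleneck 2, flow now 10. (uses reverse residual edge)
No augmenting path remains; maximum flow = 10.
In the residual graph, reachable from Well: {Well, x2}.
Min-cut edges: Well→x1 (6), x2→x3 (4); capacity 6 + 4 = 10.
This cut is saturated, so no flow can exceed 10.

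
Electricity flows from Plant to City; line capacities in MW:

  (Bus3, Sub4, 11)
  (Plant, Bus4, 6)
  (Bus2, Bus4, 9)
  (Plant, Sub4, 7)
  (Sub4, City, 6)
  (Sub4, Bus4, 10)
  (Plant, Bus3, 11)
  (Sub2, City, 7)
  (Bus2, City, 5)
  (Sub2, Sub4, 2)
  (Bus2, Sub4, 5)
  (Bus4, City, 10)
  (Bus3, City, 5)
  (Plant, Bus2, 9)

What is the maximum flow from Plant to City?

Augment Plant→Bus3→City: bottleneck 5, flow now 5.
Augment Plant→Bus2→City: bottleneck 5, flow now 10.
Augment Plant→Sub4→City: bottleneck 6, flow now 16.
Augment Plant→Bus4→City: bottleneck 6, flow now 22.
Augment Plant→Bus2→Bus4→City: bottleneck 4, flow now 26.
No augmenting path remains; maximum flow = 26.
In the residual graph, reachable from Plant: {Plant, Bus3, Bus2, Sub4, Bus4}.
Min-cut edges: Bus3→City (5), Bus2→City (5), Sub4→City (6), Bus4→City (10); capacity 5 + 5 + 6 + 10 = 26.
This cut is saturated, so no flow can exceed 26.

26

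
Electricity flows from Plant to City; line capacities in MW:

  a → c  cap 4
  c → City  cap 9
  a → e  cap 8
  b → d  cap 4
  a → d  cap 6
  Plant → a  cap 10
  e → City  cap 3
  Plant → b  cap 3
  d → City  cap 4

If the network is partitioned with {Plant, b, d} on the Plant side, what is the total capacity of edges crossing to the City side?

14

Edges leaving {Plant, b, d}: Plant→a (10), d→City (4).
Cut capacity = 10 + 4 = 14.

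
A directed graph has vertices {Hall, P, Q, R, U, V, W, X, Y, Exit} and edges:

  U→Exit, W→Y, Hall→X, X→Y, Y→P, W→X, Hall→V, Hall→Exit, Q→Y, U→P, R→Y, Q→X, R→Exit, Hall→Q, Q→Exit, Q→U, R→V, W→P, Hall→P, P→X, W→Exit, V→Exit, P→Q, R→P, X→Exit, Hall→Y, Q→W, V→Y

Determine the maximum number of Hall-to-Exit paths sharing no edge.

Assign every edge capacity 1; by Menger, the answer equals the max flow.
Path Hall→Exit (+1); total 1.
Path Hall→Q→Exit (+1); total 2.
Path Hall→V→Exit (+1); total 3.
Path Hall→X→Exit (+1); total 4.
Path Hall→P→Q→U→Exit (+1); total 5.
No residual Hall→Exit path; max flow = 5.
Certifying cut of size 5: {Hall→Exit, Hall→Q, Hall→V, P→Q, X→Exit}.

5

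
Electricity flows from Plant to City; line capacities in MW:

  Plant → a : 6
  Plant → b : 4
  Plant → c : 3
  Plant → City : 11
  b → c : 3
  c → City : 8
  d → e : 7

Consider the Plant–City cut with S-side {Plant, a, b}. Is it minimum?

Given cut capacity: 3 + 11 + 3 = 17.
Augment Plant→City: bottleneck 11, flow now 11.
Augment Plant→c→City: bottleneck 3, flow now 14.
Augment Plant→b→c→City: bottleneck 3, flow now 17.
No augmenting path remains; maximum flow = 17.
Cut capacity 17 equals the max flow, so it is a minimum cut.

Yes — it is a minimum cut (capacity 17).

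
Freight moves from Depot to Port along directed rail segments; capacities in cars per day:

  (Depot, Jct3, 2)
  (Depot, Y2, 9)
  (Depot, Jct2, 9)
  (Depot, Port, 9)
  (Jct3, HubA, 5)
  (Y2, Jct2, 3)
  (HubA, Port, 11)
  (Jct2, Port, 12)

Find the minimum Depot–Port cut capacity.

Augment Depot→Port: bottleneck 9, flow now 9.
Augment Depot→Jct2→Port: bottleneck 9, flow now 18.
Augment Depot→Jct3→HubA→Port: bottleneck 2, flow now 20.
Augment Depot→Y2→Jct2→Port: bottleneck 3, flow now 23.
No augmenting path remains; maximum flow = 23.
By max-flow min-cut, the minimum cut capacity equals the max flow.
In the residual graph, reachable from Depot: {Depot, Y2}.
Min-cut edges: Depot→Jct3 (2), Depot→Jct2 (9), Depot→Port (9), Y2→Jct2 (3); capacity 2 + 9 + 9 + 3 = 23.

23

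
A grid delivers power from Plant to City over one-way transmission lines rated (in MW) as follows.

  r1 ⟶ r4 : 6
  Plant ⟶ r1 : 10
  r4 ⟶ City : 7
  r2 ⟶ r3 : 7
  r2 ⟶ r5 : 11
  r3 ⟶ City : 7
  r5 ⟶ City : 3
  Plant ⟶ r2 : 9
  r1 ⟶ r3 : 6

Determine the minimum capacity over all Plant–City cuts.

Augment Plant→r1→r3→City: bottleneck 6, flow now 6.
Augment Plant→r1→r4→City: bottleneck 4, flow now 10.
Augment Plant→r2→r3→City: bottleneck 1, flow now 11.
Augment Plant→r2→r5→City: bottleneck 3, flow now 14.
Augment Plant→r2→r3→r1→r4→City: bottleneck 2, flow now 16. (uses reverse residual edge)
No augmenting path remains; maximum flow = 16.
By max-flow min-cut, the minimum cut capacity equals the max flow.
In the residual graph, reachable from Plant: {Plant, r1, r2, r3, r5}.
Min-cut edges: r1→r4 (6), r3→City (7), r5→City (3); capacity 6 + 7 + 3 = 16.

16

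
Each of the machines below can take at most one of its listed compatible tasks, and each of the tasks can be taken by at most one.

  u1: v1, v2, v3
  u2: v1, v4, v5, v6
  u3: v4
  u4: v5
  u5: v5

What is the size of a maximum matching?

Unit-capacity flow: source→left, listed edges, right→sink; max matching = max flow.
Augmenting path u1→v1 (+1); matched 1.
Augmenting path u2→v4 (+1); matched 2.
Augmenting path u4→v5 (+1); matched 3.
Augmenting path u3→v4→u2→v6 (+1); matched 4.
No augmenting path remains; maximum matching = 4.
König certificate: {u1, u2, u3, v5} is a vertex cover of size 4 (every listed pair touches it), so no matching can be larger.

4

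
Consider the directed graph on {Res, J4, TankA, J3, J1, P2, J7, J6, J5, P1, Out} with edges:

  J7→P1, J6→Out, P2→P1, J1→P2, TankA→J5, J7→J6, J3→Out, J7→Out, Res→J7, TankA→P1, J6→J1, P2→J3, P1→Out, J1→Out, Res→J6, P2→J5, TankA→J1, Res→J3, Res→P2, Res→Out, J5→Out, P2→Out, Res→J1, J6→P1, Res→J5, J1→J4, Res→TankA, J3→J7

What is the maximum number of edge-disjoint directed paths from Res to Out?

Assign every edge capacity 1; by Menger, the answer equals the max flow.
Path Res→Out (+1); total 1.
Path Res→J3→Out (+1); total 2.
Path Res→J1→Out (+1); total 3.
Path Res→P2→Out (+1); total 4.
Path Res→J7→Out (+1); total 5.
Path Res→J6→Out (+1); total 6.
Path Res→J5→Out (+1); total 7.
Path Res→TankA→P1→Out (+1); total 8.
No residual Res→Out path; max flow = 8.
Certifying cut of size 8: {Res→J1, Res→J3, Res→J5, Res→J6, Res→J7, Res→Out, Res→P2, Res→TankA}.

8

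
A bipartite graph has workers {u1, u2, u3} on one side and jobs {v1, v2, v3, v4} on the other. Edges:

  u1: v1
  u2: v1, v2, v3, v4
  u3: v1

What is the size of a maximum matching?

Unit-capacity flow: source→left, listed edges, right→sink; max matching = max flow.
Augmenting path u1→v1 (+1); matched 1.
Augmenting path u2→v2 (+1); matched 2.
No augmenting path remains; maximum matching = 2.
König certificate: {u2, v1} is a vertex cover of size 2 (every listed pair touches it), so no matching can be larger.

2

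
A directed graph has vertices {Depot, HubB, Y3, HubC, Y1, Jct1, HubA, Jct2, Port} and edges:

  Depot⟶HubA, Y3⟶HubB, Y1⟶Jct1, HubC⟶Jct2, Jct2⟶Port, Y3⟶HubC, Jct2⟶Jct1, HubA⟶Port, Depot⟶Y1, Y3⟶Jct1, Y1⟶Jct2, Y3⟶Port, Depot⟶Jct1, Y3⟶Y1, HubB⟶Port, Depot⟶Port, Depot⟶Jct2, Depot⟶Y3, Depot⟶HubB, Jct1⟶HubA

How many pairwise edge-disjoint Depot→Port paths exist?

Assign every edge capacity 1; by Menger, the answer equals the max flow.
Path Depot→Port (+1); total 1.
Path Depot→HubB→Port (+1); total 2.
Path Depot→Y3→Port (+1); total 3.
Path Depot→HubA→Port (+1); total 4.
Path Depot→Jct2→Port (+1); total 5.
No residual Depot→Port path; max flow = 5.
Certifying cut of size 5: {Depot→HubB, Depot→Port, Depot→Y3, HubA→Port, Jct2→Port}.

5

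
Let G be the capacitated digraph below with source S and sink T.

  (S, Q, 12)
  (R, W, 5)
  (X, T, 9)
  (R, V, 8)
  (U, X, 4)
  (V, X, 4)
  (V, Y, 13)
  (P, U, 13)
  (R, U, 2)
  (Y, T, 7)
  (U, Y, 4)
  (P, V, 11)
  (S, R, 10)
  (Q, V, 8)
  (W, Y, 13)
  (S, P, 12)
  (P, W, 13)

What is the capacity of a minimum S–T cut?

15

Augment S→P→U→X→T: bottleneck 4, flow now 4.
Augment S→P→U→Y→T: bottleneck 4, flow now 8.
Augment S→P→V→X→T: bottleneck 4, flow now 12.
Augment S→Q→V→Y→T: bottleneck 3, flow now 15.
No augmenting path remains; maximum flow = 15.
By max-flow min-cut, the minimum cut capacity equals the max flow.
In the residual graph, reachable from S: {S, P, Q, R, U, V, W, Y}.
Min-cut edges: U→X (4), V→X (4), Y→T (7); capacity 4 + 4 + 7 = 15.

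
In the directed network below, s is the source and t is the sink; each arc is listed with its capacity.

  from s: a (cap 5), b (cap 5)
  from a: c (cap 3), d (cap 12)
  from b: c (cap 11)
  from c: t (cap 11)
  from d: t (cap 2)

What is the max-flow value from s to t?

10

Augment s→a→c→t: bottleneck 3, flow now 3.
Augment s→a→d→t: bottleneck 2, flow now 5.
Augment s→b→c→t: bottleneck 5, flow now 10.
No augmenting path remains; maximum flow = 10.
In the residual graph, reachable from s: {s}.
Min-cut edges: s→a (5), s→b (5); capacity 5 + 5 = 10.
This cut is saturated, so no flow can exceed 10.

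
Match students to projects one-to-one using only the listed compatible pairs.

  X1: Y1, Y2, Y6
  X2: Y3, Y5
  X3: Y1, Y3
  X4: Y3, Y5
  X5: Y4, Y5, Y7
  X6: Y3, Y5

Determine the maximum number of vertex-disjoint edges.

Unit-capacity flow: source→left, listed edges, right→sink; max matching = max flow.
Augmenting path X1→Y1 (+1); matched 1.
Augmenting path X2→Y3 (+1); matched 2.
Augmenting path X4→Y5 (+1); matched 3.
Augmenting path X5→Y4 (+1); matched 4.
Augmenting path X3→Y1→X1→Y2 (+1); matched 5.
No augmenting path remains; maximum matching = 5.
König certificate: {X1, X3, X5, Y3, Y5} is a vertex cover of size 5 (every listed pair touches it), so no matching can be larger.

5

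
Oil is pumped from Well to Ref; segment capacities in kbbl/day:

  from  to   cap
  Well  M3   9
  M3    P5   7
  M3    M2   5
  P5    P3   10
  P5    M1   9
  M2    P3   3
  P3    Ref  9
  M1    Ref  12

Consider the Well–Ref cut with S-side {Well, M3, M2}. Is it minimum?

Given cut capacity: 7 + 3 = 10.
Augment Well→M3→P5→P3→Ref: bottleneck 7, flow now 7.
Augment Well→M3→M2→P3→Ref: bottleneck 2, flow now 9.
No augmenting path remains; maximum flow = 9.
In the residual graph, reachable from Well: {Well}.
Min-cut edges: Well→M3 (9); capacity 9 = 9.
Cut capacity 10 exceeds the max flow 9, so it is not minimum.

No — its capacity is 10, but the minimum cut has capacity 9.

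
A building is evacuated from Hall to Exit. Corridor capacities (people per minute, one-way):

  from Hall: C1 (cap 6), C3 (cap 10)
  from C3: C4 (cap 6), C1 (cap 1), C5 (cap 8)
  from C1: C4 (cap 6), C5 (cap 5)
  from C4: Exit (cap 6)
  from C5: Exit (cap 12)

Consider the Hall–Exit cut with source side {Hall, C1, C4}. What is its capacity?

Edges leaving {Hall, C1, C4}: Hall→C3 (10), C1→C5 (5), C4→Exit (6).
Cut capacity = 10 + 5 + 6 = 21.

21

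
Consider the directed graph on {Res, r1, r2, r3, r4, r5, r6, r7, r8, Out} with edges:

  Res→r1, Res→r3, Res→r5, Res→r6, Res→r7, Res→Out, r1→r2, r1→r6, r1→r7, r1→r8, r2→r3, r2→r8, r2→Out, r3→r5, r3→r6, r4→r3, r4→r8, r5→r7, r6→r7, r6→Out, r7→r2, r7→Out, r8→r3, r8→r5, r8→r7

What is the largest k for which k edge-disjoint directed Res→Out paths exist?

4

Assign every edge capacity 1; by Menger, the answer equals the max flow.
Path Res→Out (+1); total 1.
Path Res→r6→Out (+1); total 2.
Path Res→r7→Out (+1); total 3.
Path Res→r1→r2→Out (+1); total 4.
No residual Res→Out path; max flow = 4.
Certifying cut of size 4: {Res→Out, r2→Out, r6→Out, r7→Out}.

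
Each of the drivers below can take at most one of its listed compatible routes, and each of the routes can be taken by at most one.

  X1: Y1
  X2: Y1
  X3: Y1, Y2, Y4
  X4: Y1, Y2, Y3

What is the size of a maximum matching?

Unit-capacity flow: source→left, listed edges, right→sink; max matching = max flow.
Augmenting path X1→Y1 (+1); matched 1.
Augmenting path X3→Y2 (+1); matched 2.
Augmenting path X4→Y3 (+1); matched 3.
No augmenting path remains; maximum matching = 3.
König certificate: {X3, X4, Y1} is a vertex cover of size 3 (every listed pair touches it), so no matching can be larger.

3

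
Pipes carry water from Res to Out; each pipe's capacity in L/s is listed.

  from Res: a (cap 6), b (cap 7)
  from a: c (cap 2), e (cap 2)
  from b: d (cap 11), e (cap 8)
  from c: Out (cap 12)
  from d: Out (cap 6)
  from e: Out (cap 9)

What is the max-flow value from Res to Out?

11

Augment Res→a→c→Out: bottleneck 2, flow now 2.
Augment Res→a→e→Out: bottleneck 2, flow now 4.
Augment Res→b→d→Out: bottleneck 6, flow now 10.
Augment Res→b→e→Out: bottleneck 1, flow now 11.
No augmenting path remains; maximum flow = 11.
In the residual graph, reachable from Res: {Res, a}.
Min-cut edges: Res→b (7), a→c (2), a→e (2); capacity 7 + 2 + 2 = 11.
This cut is saturated, so no flow can exceed 11.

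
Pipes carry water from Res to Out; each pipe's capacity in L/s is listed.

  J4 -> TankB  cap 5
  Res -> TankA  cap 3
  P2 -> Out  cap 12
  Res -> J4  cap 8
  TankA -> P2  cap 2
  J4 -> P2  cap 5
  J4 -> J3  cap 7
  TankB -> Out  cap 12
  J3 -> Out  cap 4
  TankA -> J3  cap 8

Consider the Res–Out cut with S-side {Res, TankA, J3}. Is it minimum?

No — its capacity is 14, but the minimum cut has capacity 11.

Given cut capacity: 8 + 2 + 4 = 14.
Augment Res→J4→J3→Out: bottleneck 4, flow now 4.
Augment Res→J4→TankB→Out: bottleneck 4, flow now 8.
Augment Res→TankA→P2→Out: bottleneck 2, flow now 10.
Augment Res→TankA→J3→J4→TankB→Out: bottleneck 1, flow now 11. (uses reverse residual edge)
No augmenting path remains; maximum flow = 11.
In the residual graph, reachable from Res: {Res}.
Min-cut edges: Res→J4 (8), Res→TankA (3); capacity 8 + 3 = 11.
Cut capacity 14 exceeds the max flow 11, so it is not minimum.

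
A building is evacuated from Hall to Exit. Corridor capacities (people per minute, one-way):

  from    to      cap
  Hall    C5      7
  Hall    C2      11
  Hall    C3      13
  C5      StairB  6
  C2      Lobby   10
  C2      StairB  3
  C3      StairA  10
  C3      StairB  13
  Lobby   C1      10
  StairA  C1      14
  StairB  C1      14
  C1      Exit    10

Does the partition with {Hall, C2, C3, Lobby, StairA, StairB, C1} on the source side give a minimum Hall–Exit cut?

Given cut capacity: 7 + 10 = 17.
Augment Hall→C5→StairB→C1→Exit: bottleneck 6, flow now 6.
Augment Hall→C2→Lobby→C1→Exit: bottleneck 4, flow now 10.
No augmenting path remains; maximum flow = 10.
In the residual graph, reachable from Hall: {Hall, C5, C2, C3, Lobby, StairA, StairB, C1}.
Min-cut edges: C1→Exit (10); capacity 10 = 10.
Cut capacity 17 exceeds the max flow 10, so it is not minimum.

No — its capacity is 17, but the minimum cut has capacity 10.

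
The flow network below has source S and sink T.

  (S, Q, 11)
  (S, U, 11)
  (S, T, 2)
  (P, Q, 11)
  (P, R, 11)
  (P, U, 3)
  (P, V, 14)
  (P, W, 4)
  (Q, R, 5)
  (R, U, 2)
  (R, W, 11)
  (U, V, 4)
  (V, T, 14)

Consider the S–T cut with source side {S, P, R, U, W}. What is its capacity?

Edges leaving {S, P, R, U, W}: S→Q (11), S→T (2), P→Q (11), P→V (14), U→V (4).
Cut capacity = 11 + 2 + 11 + 14 + 4 = 42.

42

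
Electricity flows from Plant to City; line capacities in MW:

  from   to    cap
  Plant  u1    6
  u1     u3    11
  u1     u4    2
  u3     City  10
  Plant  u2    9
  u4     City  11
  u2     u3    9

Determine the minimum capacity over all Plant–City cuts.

Augment Plant→u1→u3→City: bottleneck 6, flow now 6.
Augment Plant→u2→u3→City: bottleneck 4, flow now 10.
Augment Plant→u2→u3→u1→u4→City: bottleneck 2, flow now 12. (uses reverse residual edge)
No augmenting path remains; maximum flow = 12.
By max-flow min-cut, the minimum cut capacity equals the max flow.
In the residual graph, reachable from Plant: {Plant, u1, u2, u3}.
Min-cut edges: u1→u4 (2), u3→City (10); capacity 2 + 10 = 12.

12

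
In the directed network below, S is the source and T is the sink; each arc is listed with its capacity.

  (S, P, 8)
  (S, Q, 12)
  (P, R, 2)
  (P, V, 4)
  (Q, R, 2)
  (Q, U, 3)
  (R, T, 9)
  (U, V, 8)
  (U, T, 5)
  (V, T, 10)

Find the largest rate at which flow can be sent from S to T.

11

Augment S→P→R→T: bottleneck 2, flow now 2.
Augment S→P→V→T: bottleneck 4, flow now 6.
Augment S→Q→R→T: bottleneck 2, flow now 8.
Augment S→Q→U→T: bottleneck 3, flow now 11.
No augmenting path remains; maximum flow = 11.
In the residual graph, reachable from S: {S, P, Q}.
Min-cut edges: P→R (2), P→V (4), Q→R (2), Q→U (3); capacity 2 + 4 + 2 + 3 = 11.
This cut is saturated, so no flow can exceed 11.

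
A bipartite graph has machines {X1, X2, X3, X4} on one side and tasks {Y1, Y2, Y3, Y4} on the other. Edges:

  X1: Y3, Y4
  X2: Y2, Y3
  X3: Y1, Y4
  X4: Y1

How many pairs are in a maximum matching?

Unit-capacity flow: source→left, listed edges, right→sink; max matching = max flow.
Augmenting path X1→Y3 (+1); matched 1.
Augmenting path X2→Y2 (+1); matched 2.
Augmenting path X3→Y1 (+1); matched 3.
Augmenting path X4→Y1→X3→Y4 (+1); matched 4.
No augmenting path remains; maximum matching = 4.
König certificate: {X1, X2, X3, X4} is a vertex cover of size 4 (every listed pair touches it), so no matching can be larger.

4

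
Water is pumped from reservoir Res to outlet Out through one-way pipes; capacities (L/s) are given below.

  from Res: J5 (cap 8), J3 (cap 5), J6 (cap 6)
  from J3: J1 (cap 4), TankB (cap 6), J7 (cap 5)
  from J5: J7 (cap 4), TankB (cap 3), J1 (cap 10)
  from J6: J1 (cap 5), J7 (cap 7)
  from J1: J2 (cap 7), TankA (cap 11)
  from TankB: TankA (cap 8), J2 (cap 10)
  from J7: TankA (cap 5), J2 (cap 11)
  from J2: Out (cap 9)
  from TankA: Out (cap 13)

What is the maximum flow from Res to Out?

19

Augment Res→J3→J1→J2→Out: bottleneck 4, flow now 4.
Augment Res→J3→TankB→J2→Out: bottleneck 1, flow now 5.
Augment Res→J5→J1→J2→Out: bottleneck 3, flow now 8.
Augment Res→J5→J1→TankA→Out: bottleneck 5, flow now 13.
Augment Res→J6→J1→TankA→Out: bottleneck 5, flow now 18.
Augment Res→J6→J7→J2→Out: bottleneck 1, flow now 19.
No augmenting path remains; maximum flow = 19.
In the residual graph, reachable from Res: {Res}.
Min-cut edges: Res→J3 (5), Res→J5 (8), Res→J6 (6); capacity 5 + 8 + 6 = 19.
This cut is saturated, so no flow can exceed 19.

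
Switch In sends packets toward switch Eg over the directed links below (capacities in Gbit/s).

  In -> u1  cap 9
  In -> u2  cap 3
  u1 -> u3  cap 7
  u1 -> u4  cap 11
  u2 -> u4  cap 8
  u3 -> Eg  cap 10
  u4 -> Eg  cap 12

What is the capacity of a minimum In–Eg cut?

Augment In→u1→u3→Eg: bottleneck 7, flow now 7.
Augment In→u1→u4→Eg: bottleneck 2, flow now 9.
Augment In→u2→u4→Eg: bottleneck 3, flow now 12.
No augmenting path remains; maximum flow = 12.
By max-flow min-cut, the minimum cut capacity equals the max flow.
In the residual graph, reachable from In: {In}.
Min-cut edges: In→u1 (9), In→u2 (3); capacity 9 + 3 = 12.

12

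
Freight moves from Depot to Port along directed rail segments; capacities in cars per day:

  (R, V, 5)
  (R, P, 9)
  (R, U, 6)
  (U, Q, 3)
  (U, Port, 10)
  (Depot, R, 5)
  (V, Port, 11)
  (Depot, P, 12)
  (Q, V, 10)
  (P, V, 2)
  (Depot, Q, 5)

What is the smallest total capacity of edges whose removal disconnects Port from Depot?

12

Augment Depot→P→V→Port: bottleneck 2, flow now 2.
Augment Depot→Q→V→Port: bottleneck 5, flow now 7.
Augment Depot→R→U→Port: bottleneck 5, flow now 12.
No augmenting path remains; maximum flow = 12.
By max-flow min-cut, the minimum cut capacity equals the max flow.
In the residual graph, reachable from Depot: {Depot, P}.
Min-cut edges: Depot→Q (5), Depot→R (5), P→V (2); capacity 5 + 5 + 2 = 12.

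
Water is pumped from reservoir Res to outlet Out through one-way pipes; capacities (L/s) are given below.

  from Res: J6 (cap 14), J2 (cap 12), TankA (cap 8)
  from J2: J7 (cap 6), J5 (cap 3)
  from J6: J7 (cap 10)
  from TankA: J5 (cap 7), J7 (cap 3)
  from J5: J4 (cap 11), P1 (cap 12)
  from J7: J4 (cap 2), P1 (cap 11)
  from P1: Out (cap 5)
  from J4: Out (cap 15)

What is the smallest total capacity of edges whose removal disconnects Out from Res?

Augment Res→J2→J5→P1→Out: bottleneck 3, flow now 3.
Augment Res→J2→J7→P1→Out: bottleneck 2, flow now 5.
Augment Res→J2→J7→J4→Out: bottleneck 2, flow now 7.
Augment Res→TankA→J5→J4→Out: bottleneck 7, flow now 14.
Augment Res→J2→J7→P1→J5→J4→Out: bottleneck 2, flow now 16. (uses reverse residual edge)
Augment Res→J6→J7→P1→J5→J4→Out: bottleneck 1, flow now 17. (uses reverse residual edge)
No augmenting path remains; maximum flow = 17.
By max-flow min-cut, the minimum cut capacity equals the max flow.
In the residual graph, reachable from Res: {Res, J2, J6, TankA, J7, P1}.
Min-cut edges: J2→J5 (3), TankA→J5 (7), J7→J4 (2), P1→Out (5); capacity 3 + 7 + 2 + 5 = 17.

17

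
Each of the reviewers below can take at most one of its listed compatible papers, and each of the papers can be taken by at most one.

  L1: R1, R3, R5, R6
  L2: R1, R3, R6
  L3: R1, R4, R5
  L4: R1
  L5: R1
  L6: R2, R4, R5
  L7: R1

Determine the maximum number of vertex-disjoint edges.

Unit-capacity flow: source→left, listed edges, right→sink; max matching = max flow.
Augmenting path L1→R1 (+1); matched 1.
Augmenting path L2→R3 (+1); matched 2.
Augmenting path L3→R4 (+1); matched 3.
Augmenting path L6→R2 (+1); matched 4.
Augmenting path L4→R1→L1→R5 (+1); matched 5.
No augmenting path remains; maximum matching = 5.
König certificate: {L1, L2, L3, L6, R1} is a vertex cover of size 5 (every listed pair touches it), so no matching can be larger.

5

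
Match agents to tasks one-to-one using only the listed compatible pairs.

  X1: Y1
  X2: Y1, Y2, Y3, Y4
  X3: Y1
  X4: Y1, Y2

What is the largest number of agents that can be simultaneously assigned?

Unit-capacity flow: source→left, listed edges, right→sink; max matching = max flow.
Augmenting path X1→Y1 (+1); matched 1.
Augmenting path X2→Y2 (+1); matched 2.
Augmenting path X4→Y2→X2→Y3 (+1); matched 3.
No augmenting path remains; maximum matching = 3.
König certificate: {X2, X4, Y1} is a vertex cover of size 3 (every listed pair touches it), so no matching can be larger.

3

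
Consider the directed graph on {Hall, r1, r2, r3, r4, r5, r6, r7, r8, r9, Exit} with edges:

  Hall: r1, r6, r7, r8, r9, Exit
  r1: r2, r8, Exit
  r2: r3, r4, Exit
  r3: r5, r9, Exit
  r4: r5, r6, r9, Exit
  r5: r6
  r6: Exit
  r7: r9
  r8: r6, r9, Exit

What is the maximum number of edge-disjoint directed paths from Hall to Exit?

Assign every edge capacity 1; by Menger, the answer equals the max flow.
Path Hall→Exit (+1); total 1.
Path Hall→r1→Exit (+1); total 2.
Path Hall→r6→Exit (+1); total 3.
Path Hall→r8→Exit (+1); total 4.
No residual Hall→Exit path; max flow = 4.
Certifying cut of size 4: {Hall→Exit, Hall→r1, Hall→r6, Hall→r8}.

4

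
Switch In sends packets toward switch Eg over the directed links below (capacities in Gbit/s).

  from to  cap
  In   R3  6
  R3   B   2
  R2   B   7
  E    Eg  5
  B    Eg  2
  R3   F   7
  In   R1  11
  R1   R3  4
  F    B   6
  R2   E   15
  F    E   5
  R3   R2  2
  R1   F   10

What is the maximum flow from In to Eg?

Augment In→R3→B→Eg: bottleneck 2, flow now 2.
Augment In→R3→R2→E→Eg: bottleneck 2, flow now 4.
Augment In→R3→F→E→Eg: bottleneck 2, flow now 6.
Augment In→R1→F→E→Eg: bottleneck 1, flow now 7.
No augmenting path remains; maximum flow = 7.
In the residual graph, reachable from In: {In, R3, R1, R2, F, B, E}.
Min-cut edges: B→Eg (2), E→Eg (5); capacity 2 + 5 = 7.
This cut is saturated, so no flow can exceed 7.

7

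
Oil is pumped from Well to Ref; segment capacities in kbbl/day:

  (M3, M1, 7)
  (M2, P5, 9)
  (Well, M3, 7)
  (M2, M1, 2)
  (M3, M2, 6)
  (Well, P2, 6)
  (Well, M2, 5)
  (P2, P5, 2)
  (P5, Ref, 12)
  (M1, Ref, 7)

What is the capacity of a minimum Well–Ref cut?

14

Augment Well→P2→P5→Ref: bottleneck 2, flow now 2.
Augment Well→M3→M1→Ref: bottleneck 7, flow now 9.
Augment Well→M2→P5→Ref: bottleneck 5, flow now 14.
No augmenting path remains; maximum flow = 14.
By max-flow min-cut, the minimum cut capacity equals the max flow.
In the residual graph, reachable from Well: {Well, P2}.
Min-cut edges: Well→M3 (7), Well→M2 (5), P2→P5 (2); capacity 7 + 5 + 2 = 14.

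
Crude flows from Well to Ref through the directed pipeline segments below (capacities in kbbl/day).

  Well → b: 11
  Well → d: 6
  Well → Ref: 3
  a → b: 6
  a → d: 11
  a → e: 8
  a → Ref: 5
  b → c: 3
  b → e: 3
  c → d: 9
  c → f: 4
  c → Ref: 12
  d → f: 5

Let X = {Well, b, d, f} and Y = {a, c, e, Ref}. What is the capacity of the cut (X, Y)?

9

Edges leaving {Well, b, d, f}: Well→Ref (3), b→c (3), b→e (3).
Cut capacity = 3 + 3 + 3 = 9.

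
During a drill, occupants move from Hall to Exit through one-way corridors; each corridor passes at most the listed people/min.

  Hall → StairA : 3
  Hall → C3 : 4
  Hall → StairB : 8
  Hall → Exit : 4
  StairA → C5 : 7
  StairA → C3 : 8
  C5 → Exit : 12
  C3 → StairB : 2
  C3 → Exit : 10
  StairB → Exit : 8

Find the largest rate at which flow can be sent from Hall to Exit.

19

Augment Hall→Exit: bottleneck 4, flow now 4.
Augment Hall→C3→Exit: bottleneck 4, flow now 8.
Augment Hall→StairB→Exit: bottleneck 8, flow now 16.
Augment Hall→StairA→C5→Exit: bottleneck 3, flow now 19.
No augmenting path remains; maximum flow = 19.
In the residual graph, reachable from Hall: {Hall}.
Min-cut edges: Hall→StairA (3), Hall→C3 (4), Hall→StairB (8), Hall→Exit (4); capacity 3 + 4 + 8 + 4 = 19.
This cut is saturated, so no flow can exceed 19.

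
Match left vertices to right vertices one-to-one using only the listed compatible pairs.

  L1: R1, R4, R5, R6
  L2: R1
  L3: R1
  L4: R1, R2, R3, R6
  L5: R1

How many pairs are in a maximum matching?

Unit-capacity flow: source→left, listed edges, right→sink; max matching = max flow.
Augmenting path L1→R1 (+1); matched 1.
Augmenting path L4→R2 (+1); matched 2.
Augmenting path L2→R1→L1→R4 (+1); matched 3.
No augmenting path remains; maximum matching = 3.
König certificate: {L1, L4, R1} is a vertex cover of size 3 (every listed pair touches it), so no matching can be larger.

3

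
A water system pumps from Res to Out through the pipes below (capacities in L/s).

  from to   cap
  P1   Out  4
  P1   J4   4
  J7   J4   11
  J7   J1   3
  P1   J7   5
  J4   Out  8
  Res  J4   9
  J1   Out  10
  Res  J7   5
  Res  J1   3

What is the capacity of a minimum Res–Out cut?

Augment Res→J4→Out: bottleneck 8, flow now 8.
Augment Res→J1→Out: bottleneck 3, flow now 11.
Augment Res→J7→J1→Out: bottleneck 3, flow now 14.
No augmenting path remains; maximum flow = 14.
By max-flow min-cut, the minimum cut capacity equals the max flow.
In the residual graph, reachable from Res: {Res, J7, J4}.
Min-cut edges: Res→J1 (3), J7→J1 (3), J4→Out (8); capacity 3 + 3 + 8 = 14.

14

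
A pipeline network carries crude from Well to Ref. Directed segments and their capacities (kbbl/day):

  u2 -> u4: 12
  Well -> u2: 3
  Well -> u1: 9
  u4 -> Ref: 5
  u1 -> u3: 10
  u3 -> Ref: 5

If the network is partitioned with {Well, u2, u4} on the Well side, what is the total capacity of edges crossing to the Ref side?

14

Edges leaving {Well, u2, u4}: Well→u1 (9), u4→Ref (5).
Cut capacity = 9 + 5 = 14.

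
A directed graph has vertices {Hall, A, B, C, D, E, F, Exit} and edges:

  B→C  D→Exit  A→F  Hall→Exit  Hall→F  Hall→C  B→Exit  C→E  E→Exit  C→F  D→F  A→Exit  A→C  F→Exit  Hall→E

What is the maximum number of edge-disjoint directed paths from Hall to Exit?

Assign every edge capacity 1; by Menger, the answer equals the max flow.
Path Hall→Exit (+1); total 1.
Path Hall→E→Exit (+1); total 2.
Path Hall→F→Exit (+1); total 3.
No residual Hall→Exit path; max flow = 3.
Certifying cut of size 3: {E→Exit, F→Exit, Hall→Exit}.

3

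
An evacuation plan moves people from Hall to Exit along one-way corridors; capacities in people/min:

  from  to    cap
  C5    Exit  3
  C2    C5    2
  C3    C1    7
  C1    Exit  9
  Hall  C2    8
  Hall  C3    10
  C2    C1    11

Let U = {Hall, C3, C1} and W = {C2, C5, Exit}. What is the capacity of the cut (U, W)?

Edges leaving {Hall, C3, C1}: Hall→C2 (8), C1→Exit (9).
Cut capacity = 8 + 9 = 17.

17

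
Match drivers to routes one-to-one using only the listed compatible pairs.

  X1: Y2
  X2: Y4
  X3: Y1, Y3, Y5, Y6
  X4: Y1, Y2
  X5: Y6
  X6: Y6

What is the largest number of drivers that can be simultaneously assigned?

5

Unit-capacity flow: source→left, listed edges, right→sink; max matching = max flow.
Augmenting path X1→Y2 (+1); matched 1.
Augmenting path X2→Y4 (+1); matched 2.
Augmenting path X3→Y1 (+1); matched 3.
Augmenting path X5→Y6 (+1); matched 4.
Augmenting path X4→Y1→X3→Y3 (+1); matched 5.
No augmenting path remains; maximum matching = 5.
König certificate: {X1, X2, X3, X4, Y6} is a vertex cover of size 5 (every listed pair touches it), so no matching can be larger.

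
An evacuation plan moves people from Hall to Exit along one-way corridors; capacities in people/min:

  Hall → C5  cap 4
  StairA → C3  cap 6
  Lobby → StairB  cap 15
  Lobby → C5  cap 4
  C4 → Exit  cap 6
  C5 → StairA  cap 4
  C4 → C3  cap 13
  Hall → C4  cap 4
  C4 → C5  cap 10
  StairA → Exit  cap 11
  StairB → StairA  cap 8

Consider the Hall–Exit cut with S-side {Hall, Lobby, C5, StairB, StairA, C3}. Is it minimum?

Given cut capacity: 4 + 11 = 15.
Augment Hall→C4→Exit: bottleneck 4, flow now 4.
Augment Hall→C5→StairA→Exit: bottleneck 4, flow now 8.
No augmenting path remains; maximum flow = 8.
In the residual graph, reachable from Hall: {Hall}.
Min-cut edges: Hall→C4 (4), Hall→C5 (4); capacity 4 + 4 = 8.
Cut capacity 15 exceeds the max flow 8, so it is not minimum.

No — its capacity is 15, but the minimum cut has capacity 8.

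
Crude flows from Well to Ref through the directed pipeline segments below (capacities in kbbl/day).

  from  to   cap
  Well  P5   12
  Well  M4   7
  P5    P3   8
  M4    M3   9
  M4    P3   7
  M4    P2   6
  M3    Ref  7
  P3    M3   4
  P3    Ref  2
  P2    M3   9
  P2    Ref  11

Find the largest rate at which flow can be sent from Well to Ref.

Augment Well→P5→P3→Ref: bottleneck 2, flow now 2.
Augment Well→M4→M3→Ref: bottleneck 7, flow now 9.
Augment Well→P5→P3→M3→M4→P2→Ref: bottleneck 4, flow now 13. (uses reverse residual edge)
No augmenting path remains; maximum flow = 13.
In the residual graph, reachable from Well: {Well, P5, P3}.
Min-cut edges: Well→M4 (7), P3→M3 (4), P3→Ref (2); capacity 7 + 4 + 2 = 13.
This cut is saturated, so no flow can exceed 13.

13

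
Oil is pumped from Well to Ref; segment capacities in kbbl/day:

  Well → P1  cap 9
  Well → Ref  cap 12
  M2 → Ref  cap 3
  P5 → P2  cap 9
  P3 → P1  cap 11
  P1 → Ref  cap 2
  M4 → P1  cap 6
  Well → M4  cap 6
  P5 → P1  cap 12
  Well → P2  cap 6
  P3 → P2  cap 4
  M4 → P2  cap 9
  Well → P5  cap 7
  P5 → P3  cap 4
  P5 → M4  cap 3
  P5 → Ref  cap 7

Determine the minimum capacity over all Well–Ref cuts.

Augment Well→Ref: bottleneck 12, flow now 12.
Augment Well→P5→Ref: bottleneck 7, flow now 19.
Augment Well→P1→Ref: bottleneck 2, flow now 21.
No augmenting path remains; maximum flow = 21.
By max-flow min-cut, the minimum cut capacity equals the max flow.
In the residual graph, reachable from Well: {Well, M4, P2, P1}.
Min-cut edges: Well→P5 (7), Well→Ref (12), P1→Ref (2); capacity 7 + 12 + 2 = 21.

21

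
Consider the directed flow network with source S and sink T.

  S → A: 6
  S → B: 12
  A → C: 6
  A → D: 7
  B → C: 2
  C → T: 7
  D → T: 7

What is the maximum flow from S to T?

Augment S→A→C→T: bottleneck 6, flow now 6.
Augment S→B→C→T: bottleneck 1, flow now 7.
Augment S→B→C→A→D→T: bottleneck 1, flow now 8. (uses reverse residual edge)
No augmenting path remains; maximum flow = 8.
In the residual graph, reachable from S: {S, B}.
Min-cut edges: S→A (6), B→C (2); capacity 6 + 2 = 8.
This cut is saturated, so no flow can exceed 8.

8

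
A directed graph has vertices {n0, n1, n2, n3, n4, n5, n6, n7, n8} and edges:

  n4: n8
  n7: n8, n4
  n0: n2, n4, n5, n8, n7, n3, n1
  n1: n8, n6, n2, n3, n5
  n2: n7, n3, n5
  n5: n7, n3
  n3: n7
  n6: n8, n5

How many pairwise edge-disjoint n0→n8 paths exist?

Assign every edge capacity 1; by Menger, the answer equals the max flow.
Path n0→n8 (+1); total 1.
Path n0→n1→n8 (+1); total 2.
Path n0→n4→n8 (+1); total 3.
Path n0→n7→n8 (+1); total 4.
No residual n0→n8 path; max flow = 4.
Certifying cut of size 4: {n0→n1, n0→n8, n4→n8, n7→n8}.

4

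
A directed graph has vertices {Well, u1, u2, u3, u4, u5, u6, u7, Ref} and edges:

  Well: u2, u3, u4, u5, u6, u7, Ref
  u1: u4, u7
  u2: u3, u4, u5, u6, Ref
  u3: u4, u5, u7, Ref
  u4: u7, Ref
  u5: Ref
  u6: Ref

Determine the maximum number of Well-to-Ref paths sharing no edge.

Assign every edge capacity 1; by Menger, the answer equals the max flow.
Path Well→Ref (+1); total 1.
Path Well→u2→Ref (+1); total 2.
Path Well→u3→Ref (+1); total 3.
Path Well→u4→Ref (+1); total 4.
Path Well→u5→Ref (+1); total 5.
Path Well→u6→Ref (+1); total 6.
No residual Well→Ref path; max flow = 6.
Certifying cut of size 6: {Well→Ref, Well→u2, Well→u3, Well→u4, Well→u5, Well→u6}.

6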